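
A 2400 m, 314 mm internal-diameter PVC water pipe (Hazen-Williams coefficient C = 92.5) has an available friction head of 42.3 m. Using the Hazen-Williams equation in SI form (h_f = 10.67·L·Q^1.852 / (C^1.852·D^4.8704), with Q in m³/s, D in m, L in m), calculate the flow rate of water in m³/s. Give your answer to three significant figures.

Q ≈ 0.138 m³/s

Rearranging: Q = [h_f·C^1.852·D^4.8704 / (10.67·L)]^(1/1.852)
Q = [42.3·92.5^1.852·0.314^4.8704 / (10.67·2400)]^0.540 = 0.1384 m³/s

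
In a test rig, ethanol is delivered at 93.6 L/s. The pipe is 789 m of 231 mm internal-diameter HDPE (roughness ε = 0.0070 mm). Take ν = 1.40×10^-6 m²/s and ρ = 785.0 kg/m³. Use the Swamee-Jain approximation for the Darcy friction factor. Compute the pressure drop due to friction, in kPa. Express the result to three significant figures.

V = 4Q/(πD²) = 4·0.0936/(π·0.231²) = 2.233 m/s
Re = VD/ν = 2.233·0.231/1.40×10^-6 = 3.69×10^5 → turbulent
ε/D = 0.0070/231 = 3.03×10^-5
Swamee-Jain: f = 0.01423
h_f = f(L/D)V²/(2g) = 0.01423·(789/0.231)·2.233²/(2·9.81) = 12.36 m
Δp = ρg·h_f = 785.0·9.81·12.36 = 95.14 kPa

Δp ≈ 95.1 kPa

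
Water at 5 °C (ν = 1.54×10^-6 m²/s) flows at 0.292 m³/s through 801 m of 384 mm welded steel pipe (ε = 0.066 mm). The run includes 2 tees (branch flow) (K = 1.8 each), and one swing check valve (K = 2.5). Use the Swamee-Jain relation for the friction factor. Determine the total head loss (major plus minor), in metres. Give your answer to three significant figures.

V = 4Q/(πD²) = 2.521 m/s; V²/2g = 0.3240 m
Re = 6.29×10^5, ε/D = 1.72×10^-4 → f = 0.01494 (Swamee-Jain)
Major: h_f = f(L/D)·V²/2g = 0.01494·2086·0.3240 = 10.10 m
Minor: ΣK = 6.10; h_m = ΣK·V²/2g = 1.976 m
Total H_L = 10.10 + 1.976 = 12.07 m

H_L ≈ 12.1 m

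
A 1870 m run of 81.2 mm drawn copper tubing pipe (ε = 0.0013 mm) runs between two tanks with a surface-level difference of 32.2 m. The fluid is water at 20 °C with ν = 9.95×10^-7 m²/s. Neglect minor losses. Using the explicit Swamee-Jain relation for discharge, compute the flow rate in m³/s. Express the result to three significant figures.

Q ≈ 0.00638 m³/s

Swamee-Jain (Type II): Q = -0.965·√(gD⁵h_f/L)·ln[ε/(3.7D) + √(3.17ν²L/(gD³h_f))]
√(gD⁵h_f/L) = √(9.81·0.0812⁵·32.2/1870) = 7.722×10^-4
ε/(3.7D) = 4.33×10^-6; √(3.17ν²L/(gD³h_f)) = 1.86×10^-4
Q = -0.965·7.722×10^-4·ln(1.906×10^-4) = 0.006383 m³/s
Check: V = 1.23 m/s, Re = 1.01×10^5, f = 0.01794, h_f = 32.0 m ≈ 32.2 m ✓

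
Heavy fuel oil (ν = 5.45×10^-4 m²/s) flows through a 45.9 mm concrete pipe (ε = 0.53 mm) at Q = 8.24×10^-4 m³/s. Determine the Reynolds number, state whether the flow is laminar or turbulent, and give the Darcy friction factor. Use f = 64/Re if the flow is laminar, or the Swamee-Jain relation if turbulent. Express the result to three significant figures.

V = 4Q/(πD²) = 0.4980 m/s
Re = VD/ν = 0.4980·0.0459/5.45×10^-4 = 41.9
Re < 2300 → laminar → f = 64/Re = 1.526

Re ≈ 41.9; laminar; f = 64/Re ≈ 1.53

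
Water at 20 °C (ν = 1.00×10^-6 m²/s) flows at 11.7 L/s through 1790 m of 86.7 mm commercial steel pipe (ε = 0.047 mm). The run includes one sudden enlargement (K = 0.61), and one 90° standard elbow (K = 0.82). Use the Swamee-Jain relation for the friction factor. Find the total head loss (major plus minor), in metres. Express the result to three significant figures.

V = 4Q/(πD²) = 1.982 m/s; V²/2g = 0.2002 m
Re = 1.72×10^5, ε/D = 5.42×10^-4 → f = 0.01942 (Swamee-Jain)
Major: h_f = f(L/D)·V²/2g = 0.01942·20646·0.2002 = 80.24 m
Minor: ΣK = 1.43; h_m = ΣK·V²/2g = 0.2863 m
Total H_L = 80.24 + 0.2863 = 80.53 m

H_L ≈ 80.5 m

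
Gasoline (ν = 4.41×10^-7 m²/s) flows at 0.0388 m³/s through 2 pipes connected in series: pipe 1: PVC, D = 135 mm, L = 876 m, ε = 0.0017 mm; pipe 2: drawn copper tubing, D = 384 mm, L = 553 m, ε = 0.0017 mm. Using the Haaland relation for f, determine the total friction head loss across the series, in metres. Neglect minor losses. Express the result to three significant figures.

H ≈ 29.7 m

Pipe 1: V = 2.711 m/s, Re = 8.30×10^5, ε/D = 1.26×10^-5, f = 0.01216, h_1 = f(L/D)V²/2g = 29.55 m
Pipe 2: V = 0.3350 m/s, Re = 2.92×10^5, ε/D = 4.43×10^-6, f = 0.01445, h_2 = f(L/D)V²/2g = 0.1191 m
Series → Q common, losses add: H = Σh = 29.67 m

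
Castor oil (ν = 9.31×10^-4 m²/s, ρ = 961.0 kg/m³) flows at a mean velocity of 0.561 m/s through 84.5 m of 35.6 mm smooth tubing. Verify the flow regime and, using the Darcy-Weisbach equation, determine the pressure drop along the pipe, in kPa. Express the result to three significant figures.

Re = VD/ν = 0.561·0.03560/9.31×10^-4 = 21.5 → laminar (Re < 2300)
f = 64/Re = 2.983
h_f = f(L/D)V²/(2g) = 2.983·(84.5/0.03560)·0.561²/(2·9.81) = 113.6 m
Δp = ρg·h_f = 961.0·9.81·113.6 = 1071 kPa

Δp ≈ 1070 kPa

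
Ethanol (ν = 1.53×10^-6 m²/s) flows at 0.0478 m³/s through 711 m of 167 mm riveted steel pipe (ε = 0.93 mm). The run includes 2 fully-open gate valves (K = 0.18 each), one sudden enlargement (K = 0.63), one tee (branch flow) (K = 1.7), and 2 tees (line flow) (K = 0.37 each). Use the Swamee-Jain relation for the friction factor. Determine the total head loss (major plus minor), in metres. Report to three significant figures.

H_L ≈ 33.8 m

V = 4Q/(πD²) = 2.182 m/s; V²/2g = 0.2427 m
Re = 2.38×10^5, ε/D = 0.00557 → f = 0.03191 (Swamee-Jain)
Major: h_f = f(L/D)·V²/2g = 0.03191·4257·0.2427 = 32.97 m
Minor: ΣK = 3.43; h_m = ΣK·V²/2g = 0.8325 m
Total H_L = 32.97 + 0.8325 = 33.81 m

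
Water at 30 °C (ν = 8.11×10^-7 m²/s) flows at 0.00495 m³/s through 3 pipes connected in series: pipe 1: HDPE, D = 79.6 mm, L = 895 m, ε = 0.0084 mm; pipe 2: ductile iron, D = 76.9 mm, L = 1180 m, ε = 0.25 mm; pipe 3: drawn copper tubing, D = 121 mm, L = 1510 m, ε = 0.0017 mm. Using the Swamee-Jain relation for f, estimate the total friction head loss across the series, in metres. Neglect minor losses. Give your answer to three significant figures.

H ≈ 37.9 m

Pipe 1: V = 0.9947 m/s, Re = 9.76×10^4, ε/D = 1.06×10^-4, f = 0.01857, h_1 = f(L/D)V²/2g = 10.53 m
Pipe 2: V = 1.066 m/s, Re = 1.01×10^5, ε/D = 0.00325, f = 0.02824, h_2 = f(L/D)V²/2g = 25.09 m
Pipe 3: V = 0.4305 m/s, Re = 6.42×10^4, ε/D = 1.40×10^-5, f = 0.01970, h_3 = f(L/D)V²/2g = 2.322 m
Series → Q common, losses add: H = Σh = 37.94 m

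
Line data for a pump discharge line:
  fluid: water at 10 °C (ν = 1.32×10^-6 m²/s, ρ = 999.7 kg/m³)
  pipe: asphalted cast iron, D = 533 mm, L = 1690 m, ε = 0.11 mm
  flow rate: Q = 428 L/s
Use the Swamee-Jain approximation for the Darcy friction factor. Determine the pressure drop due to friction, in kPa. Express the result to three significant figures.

V = 4Q/(πD²) = 4·0.428/(π·0.533²) = 1.918 m/s
Re = VD/ν = 1.918·0.533/1.32×10^-6 = 7.75×10^5 → turbulent
ε/D = 0.11/533 = 2.06×10^-4
Swamee-Jain: f = 0.01507
h_f = f(L/D)V²/(2g) = 0.01507·(1690/0.533)·1.918²/(2·9.81) = 8.961 m
Δp = ρg·h_f = 999.7·9.81·8.961 = 87.89 kPa

Δp ≈ 87.9 kPa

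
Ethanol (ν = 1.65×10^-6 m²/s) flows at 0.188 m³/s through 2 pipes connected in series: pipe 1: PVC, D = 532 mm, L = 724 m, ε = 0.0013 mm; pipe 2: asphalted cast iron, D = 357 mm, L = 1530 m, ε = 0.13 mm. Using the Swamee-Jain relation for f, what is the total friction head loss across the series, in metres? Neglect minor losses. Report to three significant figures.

H ≈ 13.9 m

Pipe 1: V = 0.8458 m/s, Re = 2.73×10^5, ε/D = 2.44×10^-6, f = 0.01466, h_1 = f(L/D)V²/2g = 0.7274 m
Pipe 2: V = 1.878 m/s, Re = 4.06×10^5, ε/D = 3.64×10^-4, f = 0.01709, h_2 = f(L/D)V²/2g = 13.17 m
Series → Q common, losses add: H = Σh = 13.90 m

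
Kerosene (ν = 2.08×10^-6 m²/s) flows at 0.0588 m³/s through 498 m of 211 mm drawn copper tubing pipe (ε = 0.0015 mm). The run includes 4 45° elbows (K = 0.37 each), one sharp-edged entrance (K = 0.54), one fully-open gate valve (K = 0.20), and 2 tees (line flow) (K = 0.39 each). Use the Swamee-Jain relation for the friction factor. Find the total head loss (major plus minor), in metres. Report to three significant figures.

V = 4Q/(πD²) = 1.682 m/s; V²/2g = 0.1441 m
Re = 1.71×10^5, ε/D = 7.11×10^-6 → f = 0.01608 (Swamee-Jain)
Major: h_f = f(L/D)·V²/2g = 0.01608·2360·0.1441 = 5.471 m
Minor: ΣK = 3.00; h_m = ΣK·V²/2g = 0.4324 m
Total H_L = 5.471 + 0.4324 = 5.904 m

H_L ≈ 5.90 m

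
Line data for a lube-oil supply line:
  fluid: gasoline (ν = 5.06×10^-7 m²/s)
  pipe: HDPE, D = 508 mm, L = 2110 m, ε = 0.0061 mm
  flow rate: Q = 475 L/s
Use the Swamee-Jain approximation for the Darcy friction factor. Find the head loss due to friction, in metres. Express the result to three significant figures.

V = 4Q/(πD²) = 4·0.475/(π·0.508²) = 2.344 m/s
Re = VD/ν = 2.344·0.508/5.06×10^-7 = 2.35×10^6 → turbulent
ε/D = 0.0061/508 = 1.20×10^-5
Swamee-Jain: f = 0.01059
h_f = f(L/D)V²/(2g) = 0.01059·(2110/0.508)·2.344²/(2·9.81) = 12.31 m

h_f ≈ 12.3 m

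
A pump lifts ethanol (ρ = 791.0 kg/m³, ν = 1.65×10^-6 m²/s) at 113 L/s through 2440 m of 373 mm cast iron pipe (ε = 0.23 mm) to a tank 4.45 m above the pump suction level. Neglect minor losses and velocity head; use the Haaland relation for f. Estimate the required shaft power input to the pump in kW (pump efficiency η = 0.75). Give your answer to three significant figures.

V = 4Q/(πD²) = 1.034 m/s; Re = 2.34×10^5; ε/D = 6.17×10^-4; f = 0.01901
h_f = f(L/D)V²/2g = 6.779 m
Total head H = z + h_f = 4.45 + 6.779 = 11.23 m
P_hyd = ρgQH = 791.0·9.81·0.113·11.23 = 9.846 kW
P_shaft = P_hyd/η = 9.846/0.75 = 13.13 kW

P_shaft ≈ 13.1 kW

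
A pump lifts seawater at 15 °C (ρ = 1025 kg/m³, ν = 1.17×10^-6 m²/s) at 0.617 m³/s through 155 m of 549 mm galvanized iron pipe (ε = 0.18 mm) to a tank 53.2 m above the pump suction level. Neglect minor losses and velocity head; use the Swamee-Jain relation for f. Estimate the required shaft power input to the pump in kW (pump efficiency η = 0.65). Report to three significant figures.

P_shaft ≈ 523 kW

V = 4Q/(πD²) = 2.606 m/s; Re = 1.22×10^6; ε/D = 3.28×10^-4; f = 0.01588
h_f = f(L/D)V²/2g = 1.552 m
Total head H = z + h_f = 53.2 + 1.552 = 54.75 m
P_hyd = ρgQH = 1025·9.81·0.617·54.75 = 339.7 kW
P_shaft = P_hyd/η = 339.7/0.65 = 522.6 kW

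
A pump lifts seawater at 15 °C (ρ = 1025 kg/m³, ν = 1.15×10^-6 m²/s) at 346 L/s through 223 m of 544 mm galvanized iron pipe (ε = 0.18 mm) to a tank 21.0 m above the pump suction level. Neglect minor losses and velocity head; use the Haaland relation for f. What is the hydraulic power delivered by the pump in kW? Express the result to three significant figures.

V = 4Q/(πD²) = 1.489 m/s; Re = 7.04×10^5; ε/D = 3.31×10^-4; f = 0.01610
h_f = f(L/D)V²/2g = 0.7455 m
Total head H = z + h_f = 21.0 + 0.7455 = 21.75 m
P_hyd = ρgQH = 1025·9.81·0.346·21.75 = 75.66 kW

P_hyd ≈ 75.7 kW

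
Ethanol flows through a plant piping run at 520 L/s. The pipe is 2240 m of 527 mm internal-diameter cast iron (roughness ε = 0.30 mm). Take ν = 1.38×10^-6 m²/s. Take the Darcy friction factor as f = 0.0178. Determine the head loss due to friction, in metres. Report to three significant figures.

V = 4Q/(πD²) = 4·0.520/(π·0.527²) = 2.384 m/s
h_f = f(L/D)V²/(2g) = 0.01780·(2240/0.527)·2.384²/(2·9.81) = 21.92 m

h_f ≈ 21.9 m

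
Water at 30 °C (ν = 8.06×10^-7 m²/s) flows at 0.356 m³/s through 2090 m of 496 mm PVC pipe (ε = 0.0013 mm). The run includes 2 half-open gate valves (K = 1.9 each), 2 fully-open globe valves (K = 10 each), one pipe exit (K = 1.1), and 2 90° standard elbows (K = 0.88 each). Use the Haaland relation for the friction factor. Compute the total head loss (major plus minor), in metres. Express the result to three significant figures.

V = 4Q/(πD²) = 1.842 m/s; V²/2g = 0.1730 m
Re = 1.13×10^6, ε/D = 2.62×10^-6 → f = 0.01139 (Haaland)
Major: h_f = f(L/D)·V²/2g = 0.01139·4214·0.1730 = 8.305 m
Minor: ΣK = 26.7; h_m = ΣK·V²/2g = 4.613 m
Total H_L = 8.305 + 4.613 = 12.92 m

H_L ≈ 12.9 m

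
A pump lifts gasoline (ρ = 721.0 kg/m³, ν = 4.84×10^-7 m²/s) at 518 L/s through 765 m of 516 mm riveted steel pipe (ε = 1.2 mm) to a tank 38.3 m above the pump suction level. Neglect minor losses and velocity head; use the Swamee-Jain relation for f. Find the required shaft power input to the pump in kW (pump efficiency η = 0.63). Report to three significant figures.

V = 4Q/(πD²) = 2.477 m/s; Re = 2.64×10^6; ε/D = 0.00233; f = 0.02449
h_f = f(L/D)V²/2g = 11.35 m
Total head H = z + h_f = 38.3 + 11.35 = 49.65 m
P_hyd = ρgQH = 721.0·9.81·0.518·49.65 = 181.9 kW
P_shaft = P_hyd/η = 181.9/0.63 = 288.8 kW

P_shaft ≈ 289 kW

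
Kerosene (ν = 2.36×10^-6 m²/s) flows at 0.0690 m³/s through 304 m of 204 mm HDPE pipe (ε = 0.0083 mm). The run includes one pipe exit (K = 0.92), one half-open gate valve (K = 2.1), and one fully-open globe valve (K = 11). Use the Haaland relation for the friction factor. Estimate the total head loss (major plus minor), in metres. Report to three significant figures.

V = 4Q/(πD²) = 2.111 m/s; V²/2g = 0.2271 m
Re = 1.82×10^5, ε/D = 4.07×10^-5 → f = 0.01603 (Haaland)
Major: h_f = f(L/D)·V²/2g = 0.01603·1490·0.2271 = 5.426 m
Minor: ΣK = 14.0; h_m = ΣK·V²/2g = 3.185 m
Total H_L = 5.426 + 3.185 = 8.611 m

H_L ≈ 8.61 m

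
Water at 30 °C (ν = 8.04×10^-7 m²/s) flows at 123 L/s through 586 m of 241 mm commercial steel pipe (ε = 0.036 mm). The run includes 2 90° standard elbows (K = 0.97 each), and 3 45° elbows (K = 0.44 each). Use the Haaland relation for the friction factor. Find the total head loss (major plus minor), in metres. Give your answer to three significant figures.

V = 4Q/(πD²) = 2.696 m/s; V²/2g = 0.3706 m
Re = 8.08×10^5, ε/D = 1.49×10^-4 → f = 0.01420 (Haaland)
Major: h_f = f(L/D)·V²/2g = 0.01420·2432·0.3706 = 12.80 m
Minor: ΣK = 3.26; h_m = ΣK·V²/2g = 1.208 m
Total H_L = 12.80 + 1.208 = 14.01 m

H_L ≈ 14.0 m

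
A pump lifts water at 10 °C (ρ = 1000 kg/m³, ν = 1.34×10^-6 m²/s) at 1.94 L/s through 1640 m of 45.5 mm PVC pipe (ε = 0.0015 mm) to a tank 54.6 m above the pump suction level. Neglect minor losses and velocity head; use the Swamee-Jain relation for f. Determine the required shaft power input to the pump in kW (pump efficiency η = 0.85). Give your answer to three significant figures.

P_shaft ≈ 2.50 kW

V = 4Q/(πD²) = 1.193 m/s; Re = 4.05×10^4; ε/D = 3.30×10^-5; f = 0.02190
h_f = f(L/D)V²/2g = 57.28 m
Total head H = z + h_f = 54.6 + 57.28 = 111.9 m
P_hyd = ρgQH = 1000·9.81·0.00194·111.9 = 2.129 kW
P_shaft = P_hyd/η = 2.129/0.85 = 2.505 kW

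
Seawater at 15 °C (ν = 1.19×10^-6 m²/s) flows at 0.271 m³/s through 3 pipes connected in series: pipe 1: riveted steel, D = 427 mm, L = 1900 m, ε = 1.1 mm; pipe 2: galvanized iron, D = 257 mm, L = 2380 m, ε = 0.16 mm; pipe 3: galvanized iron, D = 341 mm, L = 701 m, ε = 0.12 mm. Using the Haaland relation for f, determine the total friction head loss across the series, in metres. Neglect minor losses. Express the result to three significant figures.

Pipe 1: V = 1.892 m/s, Re = 6.79×10^5, ε/D = 0.00258, f = 0.02533, h_1 = f(L/D)V²/2g = 20.57 m
Pipe 2: V = 5.224 m/s, Re = 1.13×10^6, ε/D = 6.23×10^-4, f = 0.01792, h_2 = f(L/D)V²/2g = 230.9 m
Pipe 3: V = 2.967 m/s, Re = 8.50×10^5, ε/D = 3.52×10^-4, f = 0.01615, h_3 = f(L/D)V²/2g = 14.90 m
Series → Q common, losses add: H = Σh = 266.3 m

H ≈ 266 m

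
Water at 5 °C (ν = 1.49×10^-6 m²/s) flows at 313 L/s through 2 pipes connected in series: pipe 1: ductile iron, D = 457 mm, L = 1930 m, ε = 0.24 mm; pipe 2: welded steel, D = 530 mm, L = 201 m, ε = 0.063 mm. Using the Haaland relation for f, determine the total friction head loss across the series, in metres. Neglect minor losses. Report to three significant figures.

Pipe 1: V = 1.908 m/s, Re = 5.85×10^5, ε/D = 5.25×10^-4, f = 0.01762, h_1 = f(L/D)V²/2g = 13.81 m
Pipe 2: V = 1.419 m/s, Re = 5.05×10^5, ε/D = 1.19×10^-4, f = 0.01446, h_2 = f(L/D)V²/2g = 0.5625 m
Series → Q common, losses add: H = Σh = 14.38 m

H ≈ 14.4 m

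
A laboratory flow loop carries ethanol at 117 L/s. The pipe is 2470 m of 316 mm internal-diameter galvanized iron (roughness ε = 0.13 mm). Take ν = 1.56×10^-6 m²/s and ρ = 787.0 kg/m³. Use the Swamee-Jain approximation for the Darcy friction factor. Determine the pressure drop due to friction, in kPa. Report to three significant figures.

Δp ≈ 122 kPa

V = 4Q/(πD²) = 4·0.117/(π·0.316²) = 1.492 m/s
Re = VD/ν = 1.492·0.316/1.56×10^-6 = 3.02×10^5 → turbulent
ε/D = 0.13/316 = 4.11×10^-4
Swamee-Jain: f = 0.01779
h_f = f(L/D)V²/(2g) = 0.01779·(2470/0.316)·1.492²/(2·9.81) = 15.77 m
Δp = ρg·h_f = 787.0·9.81·15.77 = 121.8 kPa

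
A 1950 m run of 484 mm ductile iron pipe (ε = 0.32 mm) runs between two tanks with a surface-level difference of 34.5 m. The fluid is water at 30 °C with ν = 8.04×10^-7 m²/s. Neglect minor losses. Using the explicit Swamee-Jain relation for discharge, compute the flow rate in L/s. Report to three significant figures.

Q ≈ 562 L/s

Swamee-Jain (Type II): Q = -0.965·√(gD⁵h_f/L)·ln[ε/(3.7D) + √(3.17ν²L/(gD³h_f))]
√(gD⁵h_f/L) = √(9.81·0.484⁵·34.5/1950) = 0.06790
ε/(3.7D) = 1.79×10^-4; √(3.17ν²L/(gD³h_f)) = 1.02×10^-5
Q = -0.965·0.06790·ln(1.889×10^-4) = 0.5618 m³/s
Check: V = 3.05 m/s, Re = 1.84×10^6, f = 0.01810, h_f = 34.6 m ≈ 34.5 m ✓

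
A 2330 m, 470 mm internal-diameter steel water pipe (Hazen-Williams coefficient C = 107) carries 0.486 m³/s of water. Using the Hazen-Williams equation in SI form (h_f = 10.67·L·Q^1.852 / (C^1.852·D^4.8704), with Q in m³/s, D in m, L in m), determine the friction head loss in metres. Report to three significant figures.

h_f = 10.67·2330·0.486^1.852 / (107^1.852·0.470^4.8704) = 45.06 m

h_f ≈ 45.1 m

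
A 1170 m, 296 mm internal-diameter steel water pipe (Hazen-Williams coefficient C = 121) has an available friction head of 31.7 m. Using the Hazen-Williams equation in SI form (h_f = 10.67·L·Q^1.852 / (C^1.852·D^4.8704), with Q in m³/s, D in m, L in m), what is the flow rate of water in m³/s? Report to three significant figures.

Q ≈ 0.195 m³/s

Rearranging: Q = [h_f·C^1.852·D^4.8704 / (10.67·L)]^(1/1.852)
Q = [31.7·121^1.852·0.296^4.8704 / (10.67·1170)]^0.540 = 0.1955 m³/s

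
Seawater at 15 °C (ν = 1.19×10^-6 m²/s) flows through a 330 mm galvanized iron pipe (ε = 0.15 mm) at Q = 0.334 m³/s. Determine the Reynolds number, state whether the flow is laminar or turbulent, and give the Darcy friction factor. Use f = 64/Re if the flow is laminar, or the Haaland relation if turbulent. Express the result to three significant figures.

V = 4Q/(πD²) = 3.905 m/s
Re = VD/ν = 3.905·0.330/1.19×10^-6 = 1.08×10^6
Re > 4000 → turbulent; ε/D = 4.55×10^-4
Haaland: f = 0.01682

Re ≈ 1.08×10^6; turbulent; f ≈ 0.0168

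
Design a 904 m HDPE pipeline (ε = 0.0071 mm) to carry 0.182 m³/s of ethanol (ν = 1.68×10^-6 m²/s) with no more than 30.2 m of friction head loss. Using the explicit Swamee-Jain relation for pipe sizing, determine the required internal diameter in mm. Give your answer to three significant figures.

Swamee-Jain (Type III): D = 0.66·[ε^1.25·(LQ²/(gh_f))^4.75 + ν·Q^9.4·(L/(gh_f))^5.2]^0.04
LQ²/(gh_f) = 0.1011; L/(gh_f) = 3.051
Term 1 = ε^1.25·(…)^4.75 = 6.86×10^-12; Term 2 = ν·Q^9.4·(…)^5.2 = 6.16×10^-11
D = 0.66·(6.86×10^-12 + 6.16×10^-11)^0.04 = 0.2588 m = 259 mm
Check: V = 3.46 m/s, Re = 5.33×10^5, f = 0.01339, h_f = 28.5 m ≈ 30.2 m ✓

D ≈ 259 mm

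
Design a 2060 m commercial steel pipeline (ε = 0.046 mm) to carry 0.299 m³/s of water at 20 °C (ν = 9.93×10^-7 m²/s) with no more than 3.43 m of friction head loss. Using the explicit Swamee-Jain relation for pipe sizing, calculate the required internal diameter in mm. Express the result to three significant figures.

Swamee-Jain (Type III): D = 0.66·[ε^1.25·(LQ²/(gh_f))^4.75 + ν·Q^9.4·(L/(gh_f))^5.2]^0.04
LQ²/(gh_f) = 5.473; L/(gh_f) = 61.22
Term 1 = ε^1.25·(…)^4.75 = 0.0122; Term 2 = ν·Q^9.4·(…)^5.2 = 0.0229
D = 0.66·(0.0122 + 0.0229)^0.04 = 0.5772 m = 577 mm
Check: V = 1.14 m/s, Re = 6.64×10^5, f = 0.01376, h_f = 3.27 m ≈ 3.43 m ✓

D ≈ 577 mm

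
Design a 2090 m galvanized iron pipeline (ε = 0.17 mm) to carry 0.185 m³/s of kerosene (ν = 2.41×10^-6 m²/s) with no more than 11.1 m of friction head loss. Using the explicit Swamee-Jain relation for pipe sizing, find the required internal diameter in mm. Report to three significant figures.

D ≈ 402 mm

Swamee-Jain (Type III): D = 0.66·[ε^1.25·(LQ²/(gh_f))^4.75 + ν·Q^9.4·(L/(gh_f))^5.2]^0.04
LQ²/(gh_f) = 0.6569; L/(gh_f) = 19.19
Term 1 = ε^1.25·(…)^4.75 = 2.64×10^-6; Term 2 = ν·Q^9.4·(…)^5.2 = 1.46×10^-6
D = 0.66·(2.64×10^-6 + 1.46×10^-6)^0.04 = 0.4019 m = 402 mm
Check: V = 1.46 m/s, Re = 2.43×10^5, f = 0.01818, h_f = 10.3 m ≈ 11.1 m ✓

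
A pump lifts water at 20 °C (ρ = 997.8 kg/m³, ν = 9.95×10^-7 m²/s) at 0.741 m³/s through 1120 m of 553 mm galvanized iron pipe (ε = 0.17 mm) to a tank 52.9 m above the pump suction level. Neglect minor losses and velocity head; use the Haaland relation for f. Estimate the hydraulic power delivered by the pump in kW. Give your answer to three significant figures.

P_hyd ≈ 494 kW

V = 4Q/(πD²) = 3.085 m/s; Re = 1.71×10^6; ε/D = 3.07×10^-4; f = 0.01542
h_f = f(L/D)V²/2g = 15.15 m
Total head H = z + h_f = 52.9 + 15.15 = 68.05 m
P_hyd = ρgQH = 997.8·9.81·0.741·68.05 = 493.6 kW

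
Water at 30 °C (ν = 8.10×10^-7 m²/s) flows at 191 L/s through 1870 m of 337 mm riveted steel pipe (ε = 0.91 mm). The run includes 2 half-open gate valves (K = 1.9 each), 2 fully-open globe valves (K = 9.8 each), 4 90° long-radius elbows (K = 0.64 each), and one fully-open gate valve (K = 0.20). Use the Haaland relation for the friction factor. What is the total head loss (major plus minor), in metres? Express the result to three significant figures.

H_L ≈ 39.3 m

V = 4Q/(πD²) = 2.141 m/s; V²/2g = 0.2337 m
Re = 8.91×10^5, ε/D = 0.00270 → f = 0.02561 (Haaland)
Major: h_f = f(L/D)·V²/2g = 0.02561·5549·0.2337 = 33.21 m
Minor: ΣK = 26.2; h_m = ΣK·V²/2g = 6.114 m
Total H_L = 33.21 + 6.114 = 39.32 m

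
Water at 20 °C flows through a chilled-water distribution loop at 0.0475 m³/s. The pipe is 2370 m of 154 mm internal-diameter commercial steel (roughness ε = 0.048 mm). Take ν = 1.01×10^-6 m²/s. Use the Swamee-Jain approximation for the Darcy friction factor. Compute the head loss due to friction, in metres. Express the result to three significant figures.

V = 4Q/(πD²) = 4·0.0475/(π·0.154²) = 2.550 m/s
Re = VD/ν = 2.550·0.154/1.01×10^-6 = 3.89×10^5 → turbulent
ε/D = 0.048/154 = 3.12×10^-4
Swamee-Jain: f = 0.01677
h_f = f(L/D)V²/(2g) = 0.01677·(2370/0.154)·2.550²/(2·9.81) = 85.54 m

h_f ≈ 85.5 m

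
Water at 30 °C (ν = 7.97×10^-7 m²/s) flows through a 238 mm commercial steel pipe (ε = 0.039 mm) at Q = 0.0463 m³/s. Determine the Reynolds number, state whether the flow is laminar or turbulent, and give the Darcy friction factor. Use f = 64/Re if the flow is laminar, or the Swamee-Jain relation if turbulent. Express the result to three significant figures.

V = 4Q/(πD²) = 1.041 m/s
Re = VD/ν = 1.041·0.238/7.97×10^-7 = 3.11×10^5
Re > 4000 → turbulent; ε/D = 1.64×10^-4
Swamee-Jain: f = 0.01594

Re ≈ 3.11×10^5; turbulent; f ≈ 0.0159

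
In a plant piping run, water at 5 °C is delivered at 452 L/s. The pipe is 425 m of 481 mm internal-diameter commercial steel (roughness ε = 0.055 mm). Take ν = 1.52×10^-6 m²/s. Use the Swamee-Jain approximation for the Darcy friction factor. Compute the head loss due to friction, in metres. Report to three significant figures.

V = 4Q/(πD²) = 4·0.452/(π·0.481²) = 2.487 m/s
Re = VD/ν = 2.487·0.481/1.52×10^-6 = 7.87×10^5 → turbulent
ε/D = 0.055/481 = 1.14×10^-4
Swamee-Jain: f = 0.01399
h_f = f(L/D)V²/(2g) = 0.01399·(425/0.481)·2.487²/(2·9.81) = 3.898 m

h_f ≈ 3.90 m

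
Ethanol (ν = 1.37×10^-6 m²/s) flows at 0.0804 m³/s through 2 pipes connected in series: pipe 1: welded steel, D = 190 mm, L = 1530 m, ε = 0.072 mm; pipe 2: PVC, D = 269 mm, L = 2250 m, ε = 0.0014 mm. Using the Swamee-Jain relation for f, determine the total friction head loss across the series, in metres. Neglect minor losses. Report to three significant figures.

H ≈ 69.4 m

Pipe 1: V = 2.836 m/s, Re = 3.93×10^5, ε/D = 3.79×10^-4, f = 0.01723, h_1 = f(L/D)V²/2g = 56.88 m
Pipe 2: V = 1.415 m/s, Re = 2.78×10^5, ε/D = 5.20×10^-6, f = 0.01464, h_2 = f(L/D)V²/2g = 12.49 m
Series → Q common, losses add: H = Σh = 69.37 m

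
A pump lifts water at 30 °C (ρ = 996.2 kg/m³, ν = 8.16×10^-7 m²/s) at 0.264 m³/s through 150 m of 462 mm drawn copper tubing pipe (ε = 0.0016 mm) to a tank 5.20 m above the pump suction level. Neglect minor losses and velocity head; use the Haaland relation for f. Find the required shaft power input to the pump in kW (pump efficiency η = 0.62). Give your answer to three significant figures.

P_shaft ≈ 23.7 kW

V = 4Q/(πD²) = 1.575 m/s; Re = 8.92×10^5; ε/D = 3.46×10^-6; f = 0.01187
h_f = f(L/D)V²/2g = 0.4870 m
Total head H = z + h_f = 5.20 + 0.4870 = 5.687 m
P_hyd = ρgQH = 996.2·9.81·0.264·5.687 = 14.67 kW
P_shaft = P_hyd/η = 14.67/0.62 = 23.67 kW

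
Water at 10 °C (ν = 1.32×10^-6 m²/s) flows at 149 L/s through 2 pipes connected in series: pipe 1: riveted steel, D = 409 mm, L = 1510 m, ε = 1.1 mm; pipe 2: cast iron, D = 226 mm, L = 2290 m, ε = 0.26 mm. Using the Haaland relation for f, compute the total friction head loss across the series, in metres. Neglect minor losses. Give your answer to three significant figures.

H ≈ 154 m

Pipe 1: V = 1.134 m/s, Re = 3.51×10^5, ε/D = 0.00269, f = 0.02580, h_1 = f(L/D)V²/2g = 6.245 m
Pipe 2: V = 3.714 m/s, Re = 6.36×10^5, ε/D = 0.00115, f = 0.02074, h_2 = f(L/D)V²/2g = 147.8 m
Series → Q common, losses add: H = Σh = 154.0 m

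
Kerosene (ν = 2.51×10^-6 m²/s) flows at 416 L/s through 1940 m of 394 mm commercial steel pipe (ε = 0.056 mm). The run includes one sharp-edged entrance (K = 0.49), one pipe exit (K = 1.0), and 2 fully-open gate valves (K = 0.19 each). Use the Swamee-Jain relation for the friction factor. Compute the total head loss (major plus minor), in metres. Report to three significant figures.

V = 4Q/(πD²) = 3.412 m/s; V²/2g = 0.5934 m
Re = 5.36×10^5, ε/D = 1.42×10^-4 → f = 0.01483 (Swamee-Jain)
Major: h_f = f(L/D)·V²/2g = 0.01483·4924·0.5934 = 43.34 m
Minor: ΣK = 1.87; h_m = ΣK·V²/2g = 1.110 m
Total H_L = 43.34 + 1.110 = 44.45 m

H_L ≈ 44.5 m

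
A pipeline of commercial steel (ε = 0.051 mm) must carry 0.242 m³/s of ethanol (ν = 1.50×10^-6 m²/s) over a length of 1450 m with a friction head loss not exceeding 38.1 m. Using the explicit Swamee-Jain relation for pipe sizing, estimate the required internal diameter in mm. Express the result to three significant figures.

D ≈ 311 mm

Swamee-Jain (Type III): D = 0.66·[ε^1.25·(LQ²/(gh_f))^4.75 + ν·Q^9.4·(L/(gh_f))^5.2]^0.04
LQ²/(gh_f) = 0.2272; L/(gh_f) = 3.879
Term 1 = ε^1.25·(…)^4.75 = 3.78×10^-9; Term 2 = ν·Q^9.4·(…)^5.2 = 2.79×10^-9
D = 0.66·(3.78×10^-9 + 2.79×10^-9)^0.04 = 0.3106 m = 311 mm
Check: V = 3.19 m/s, Re = 6.61×10^5, f = 0.01480, h_f = 35.9 m ≈ 38.1 m ✓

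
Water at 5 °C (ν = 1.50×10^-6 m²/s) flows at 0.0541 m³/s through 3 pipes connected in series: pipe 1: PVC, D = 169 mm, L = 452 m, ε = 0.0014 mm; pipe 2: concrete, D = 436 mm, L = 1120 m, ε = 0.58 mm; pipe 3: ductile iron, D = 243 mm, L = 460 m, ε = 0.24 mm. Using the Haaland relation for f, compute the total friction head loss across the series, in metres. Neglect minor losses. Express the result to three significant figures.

H ≈ 14.8 m

Pipe 1: V = 2.412 m/s, Re = 2.72×10^5, ε/D = 8.28×10^-6, f = 0.01467, h_1 = f(L/D)V²/2g = 11.63 m
Pipe 2: V = 0.3624 m/s, Re = 1.05×10^5, ε/D = 0.00133, f = 0.02297, h_2 = f(L/D)V²/2g = 0.3948 m
Pipe 3: V = 1.167 m/s, Re = 1.89×10^5, ε/D = 9.88×10^-4, f = 0.02093, h_3 = f(L/D)V²/2g = 2.748 m
Series → Q common, losses add: H = Σh = 14.78 m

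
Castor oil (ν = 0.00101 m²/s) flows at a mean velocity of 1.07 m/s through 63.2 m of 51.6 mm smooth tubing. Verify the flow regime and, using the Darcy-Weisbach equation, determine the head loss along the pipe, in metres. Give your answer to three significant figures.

Re = VD/ν = 1.07·0.05160/0.00101 = 54.7 → laminar (Re < 2300)
f = 64/Re = 1.171
h_f = f(L/D)V²/(2g) = 1.171·(63.2/0.05160)·1.07²/(2·9.81) = 83.68 m

h_f ≈ 83.7 m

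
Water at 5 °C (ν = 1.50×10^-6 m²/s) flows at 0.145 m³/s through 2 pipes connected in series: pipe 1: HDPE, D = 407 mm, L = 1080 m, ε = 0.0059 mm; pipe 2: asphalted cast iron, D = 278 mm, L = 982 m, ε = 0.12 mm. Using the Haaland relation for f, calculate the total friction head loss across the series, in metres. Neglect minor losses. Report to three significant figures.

H ≈ 20.1 m

Pipe 1: V = 1.115 m/s, Re = 3.02×10^5, ε/D = 1.45×10^-5, f = 0.01444, h_1 = f(L/D)V²/2g = 2.426 m
Pipe 2: V = 2.389 m/s, Re = 4.43×10^5, ε/D = 4.32×10^-4, f = 0.01724, h_2 = f(L/D)V²/2g = 17.71 m
Series → Q common, losses add: H = Σh = 20.13 m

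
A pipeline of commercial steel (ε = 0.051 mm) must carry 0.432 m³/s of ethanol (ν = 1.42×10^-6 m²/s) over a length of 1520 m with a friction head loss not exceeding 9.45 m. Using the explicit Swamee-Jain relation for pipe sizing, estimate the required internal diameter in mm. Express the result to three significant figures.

D ≈ 514 mm

Swamee-Jain (Type III): D = 0.66·[ε^1.25·(LQ²/(gh_f))^4.75 + ν·Q^9.4·(L/(gh_f))^5.2]^0.04
LQ²/(gh_f) = 3.060; L/(gh_f) = 16.40
Term 1 = ε^1.25·(…)^4.75 = 8.74×10^-4; Term 2 = ν·Q^9.4·(…)^5.2 = 0.00110
D = 0.66·(8.74×10^-4 + 0.00110)^0.04 = 0.5145 m = 514 mm
Check: V = 2.08 m/s, Re = 7.53×10^5, f = 0.01384, h_f = 9.00 m ≈ 9.45 m ✓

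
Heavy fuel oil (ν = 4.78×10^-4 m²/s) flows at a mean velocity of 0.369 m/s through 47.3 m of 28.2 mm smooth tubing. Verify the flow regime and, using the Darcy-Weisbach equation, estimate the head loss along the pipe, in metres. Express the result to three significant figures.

h_f ≈ 34.2 m

Re = VD/ν = 0.369·0.02820/4.78×10^-4 = 21.8 → laminar (Re < 2300)
f = 64/Re = 2.940
h_f = f(L/D)V²/(2g) = 2.940·(47.3/0.02820)·0.369²/(2·9.81) = 34.22 m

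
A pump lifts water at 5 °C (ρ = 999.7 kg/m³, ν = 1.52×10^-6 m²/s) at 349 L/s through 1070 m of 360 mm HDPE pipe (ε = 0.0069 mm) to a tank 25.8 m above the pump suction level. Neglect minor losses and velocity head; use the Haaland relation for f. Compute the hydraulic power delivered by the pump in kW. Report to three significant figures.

P_hyd ≈ 163 kW

V = 4Q/(πD²) = 3.429 m/s; Re = 8.12×10^5; ε/D = 1.92×10^-5; f = 0.01231
h_f = f(L/D)V²/2g = 21.93 m
Total head H = z + h_f = 25.8 + 21.93 = 47.73 m
P_hyd = ρgQH = 999.7·9.81·0.349·47.73 = 163.4 kW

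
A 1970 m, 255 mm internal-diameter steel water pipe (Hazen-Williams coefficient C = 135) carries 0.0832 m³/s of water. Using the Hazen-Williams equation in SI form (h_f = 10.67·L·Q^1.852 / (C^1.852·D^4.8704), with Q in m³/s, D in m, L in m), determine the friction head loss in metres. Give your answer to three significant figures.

h_f ≈ 18.5 m

h_f = 10.67·1970·0.0832^1.852 / (135^1.852·0.255^4.8704) = 18.52 m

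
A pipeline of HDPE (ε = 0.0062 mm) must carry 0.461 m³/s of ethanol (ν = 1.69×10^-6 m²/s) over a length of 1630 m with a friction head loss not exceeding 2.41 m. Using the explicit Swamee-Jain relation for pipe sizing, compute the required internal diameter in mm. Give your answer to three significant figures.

D ≈ 700 mm

Swamee-Jain (Type III): D = 0.66·[ε^1.25·(LQ²/(gh_f))^4.75 + ν·Q^9.4·(L/(gh_f))^5.2]^0.04
LQ²/(gh_f) = 14.65; L/(gh_f) = 68.94
Term 1 = ε^1.25·(…)^4.75 = 0.107; Term 2 = ν·Q^9.4·(…)^5.2 = 4.24
D = 0.66·(0.107 + 4.24)^0.04 = 0.6999 m = 700 mm
Check: V = 1.20 m/s, Re = 4.96×10^5, f = 0.01325, h_f = 2.26 m ≈ 2.41 m ✓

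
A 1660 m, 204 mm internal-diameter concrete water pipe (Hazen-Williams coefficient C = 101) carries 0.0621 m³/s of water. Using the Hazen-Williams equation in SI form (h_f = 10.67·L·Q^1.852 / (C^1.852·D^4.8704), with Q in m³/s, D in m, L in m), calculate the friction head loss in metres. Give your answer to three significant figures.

h_f = 10.67·1660·0.0621^1.852 / (101^1.852·0.204^4.8704) = 46.07 m

h_f ≈ 46.1 m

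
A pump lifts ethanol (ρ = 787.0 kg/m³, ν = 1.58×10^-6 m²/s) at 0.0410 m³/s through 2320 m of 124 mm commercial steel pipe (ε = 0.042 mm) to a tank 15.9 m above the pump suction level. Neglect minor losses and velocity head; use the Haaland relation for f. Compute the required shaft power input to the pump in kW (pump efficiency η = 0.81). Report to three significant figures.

V = 4Q/(πD²) = 3.395 m/s; Re = 2.66×10^5; ε/D = 3.39×10^-4; f = 0.01725
h_f = f(L/D)V²/2g = 189.6 m
Total head H = z + h_f = 15.9 + 189.6 = 205.5 m
P_hyd = ρgQH = 787.0·9.81·0.0410·205.5 = 65.03 kW
P_shaft = P_hyd/η = 65.03/0.81 = 80.29 kW

P_shaft ≈ 80.3 kW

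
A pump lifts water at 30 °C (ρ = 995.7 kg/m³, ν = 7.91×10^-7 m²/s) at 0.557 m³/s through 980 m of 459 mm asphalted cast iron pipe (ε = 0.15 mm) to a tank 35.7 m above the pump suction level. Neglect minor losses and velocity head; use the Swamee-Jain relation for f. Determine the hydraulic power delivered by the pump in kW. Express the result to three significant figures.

V = 4Q/(πD²) = 3.366 m/s; Re = 1.95×10^6; ε/D = 3.27×10^-4; f = 0.01565
h_f = f(L/D)V²/2g = 19.30 m
Total head H = z + h_f = 35.7 + 19.30 = 55.00 m
P_hyd = ρgQH = 995.7·9.81·0.557·55.00 = 299.2 kW

P_hyd ≈ 299 kW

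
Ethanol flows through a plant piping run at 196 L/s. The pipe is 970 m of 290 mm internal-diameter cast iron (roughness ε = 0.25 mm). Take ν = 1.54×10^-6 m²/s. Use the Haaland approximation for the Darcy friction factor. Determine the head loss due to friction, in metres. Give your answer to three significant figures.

V = 4Q/(πD²) = 4·0.196/(π·0.290²) = 2.967 m/s
Re = VD/ν = 2.967·0.290/1.54×10^-6 = 5.59×10^5 → turbulent
ε/D = 0.25/290 = 8.62×10^-4
Haaland: f = 0.01950
h_f = f(L/D)V²/(2g) = 0.01950·(970/0.290)·2.967²/(2·9.81) = 29.28 m

h_f ≈ 29.3 m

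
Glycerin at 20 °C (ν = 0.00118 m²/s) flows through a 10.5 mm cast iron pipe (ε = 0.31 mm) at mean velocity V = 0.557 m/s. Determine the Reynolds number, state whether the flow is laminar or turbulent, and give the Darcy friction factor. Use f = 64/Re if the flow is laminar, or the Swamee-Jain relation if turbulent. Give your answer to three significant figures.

Re ≈ 4.96; laminar; f = 64/Re ≈ 12.9

Re = VD/ν = 0.5570·0.0105/0.00118 = 4.96
Re < 2300 → laminar → f = 64/Re = 12.91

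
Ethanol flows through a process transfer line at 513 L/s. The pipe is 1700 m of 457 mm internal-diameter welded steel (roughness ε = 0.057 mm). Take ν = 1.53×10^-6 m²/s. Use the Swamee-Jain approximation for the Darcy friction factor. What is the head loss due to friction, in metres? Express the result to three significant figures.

V = 4Q/(πD²) = 4·0.513/(π·0.457²) = 3.127 m/s
Re = VD/ν = 3.127·0.457/1.53×10^-6 = 9.34×10^5 → turbulent
ε/D = 0.057/457 = 1.25×10^-4
Swamee-Jain: f = 0.01393
h_f = f(L/D)V²/(2g) = 0.01393·(1700/0.457)·3.127²/(2·9.81) = 25.83 m

h_f ≈ 25.8 m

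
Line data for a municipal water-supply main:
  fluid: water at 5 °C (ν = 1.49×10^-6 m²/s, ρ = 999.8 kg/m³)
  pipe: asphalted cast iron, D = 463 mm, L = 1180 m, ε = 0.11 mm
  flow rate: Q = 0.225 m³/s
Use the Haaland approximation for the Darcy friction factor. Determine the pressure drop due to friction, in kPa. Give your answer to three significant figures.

V = 4Q/(πD²) = 4·0.225/(π·0.463²) = 1.336 m/s
Re = VD/ν = 1.336·0.463/1.49×10^-6 = 4.15×10^5 → turbulent
ε/D = 0.11/463 = 2.38×10^-4
Haaland: f = 0.01586
h_f = f(L/D)V²/(2g) = 0.01586·(1180/0.463)·1.336²/(2·9.81) = 3.680 m
Δp = ρg·h_f = 999.8·9.81·3.680 = 36.09 kPa

Δp ≈ 36.1 kPa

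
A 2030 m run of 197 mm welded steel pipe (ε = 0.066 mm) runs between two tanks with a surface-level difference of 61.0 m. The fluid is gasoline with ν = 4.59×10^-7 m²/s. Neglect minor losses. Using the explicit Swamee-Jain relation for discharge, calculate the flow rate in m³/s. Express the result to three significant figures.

Swamee-Jain (Type II): Q = -0.965·√(gD⁵h_f/L)·ln[ε/(3.7D) + √(3.17ν²L/(gD³h_f))]
√(gD⁵h_f/L) = √(9.81·0.197⁵·61.0/2030) = 0.009352
ε/(3.7D) = 9.05×10^-5; √(3.17ν²L/(gD³h_f)) = 1.72×10^-5
Q = -0.965·0.009352·ln(1.078×10^-4) = 0.08245 m³/s
Check: V = 2.70 m/s, Re = 1.16×10^6, f = 0.01597, h_f = 61.4 m ≈ 61.0 m ✓

Q ≈ 0.0824 m³/s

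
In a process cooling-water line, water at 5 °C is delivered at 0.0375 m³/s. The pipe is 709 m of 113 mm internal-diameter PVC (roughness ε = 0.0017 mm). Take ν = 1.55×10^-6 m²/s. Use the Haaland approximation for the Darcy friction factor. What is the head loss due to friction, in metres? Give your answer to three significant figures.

h_f ≈ 65.8 m

V = 4Q/(πD²) = 4·0.0375/(π·0.113²) = 3.739 m/s
Re = VD/ν = 3.739·0.113/1.55×10^-6 = 2.73×10^5 → turbulent
ε/D = 0.0017/113 = 1.50×10^-5
Haaland: f = 0.01472
h_f = f(L/D)V²/(2g) = 0.01472·(709/0.113)·3.739²/(2·9.81) = 65.81 m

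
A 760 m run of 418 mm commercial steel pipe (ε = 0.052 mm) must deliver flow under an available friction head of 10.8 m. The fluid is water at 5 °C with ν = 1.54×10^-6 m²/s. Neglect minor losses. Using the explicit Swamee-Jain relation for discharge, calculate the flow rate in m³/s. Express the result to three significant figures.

Q ≈ 0.395 m³/s

Swamee-Jain (Type II): Q = -0.965·√(gD⁵h_f/L)·ln[ε/(3.7D) + √(3.17ν²L/(gD³h_f))]
√(gD⁵h_f/L) = √(9.81·0.418⁵·10.8/760) = 0.04218
ε/(3.7D) = 3.36×10^-5; √(3.17ν²L/(gD³h_f)) = 2.72×10^-5
Q = -0.965·0.04218·ln(6.080×10^-5) = 0.3951 m³/s
Check: V = 2.88 m/s, Re = 7.82×10^5, f = 0.01413, h_f = 10.9 m ≈ 10.8 m ✓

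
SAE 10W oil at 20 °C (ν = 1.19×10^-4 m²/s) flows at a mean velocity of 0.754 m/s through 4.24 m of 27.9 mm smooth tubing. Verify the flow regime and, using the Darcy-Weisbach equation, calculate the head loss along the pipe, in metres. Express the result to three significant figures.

Re = VD/ν = 0.754·0.02790/1.19×10^-4 = 177 → laminar (Re < 2300)
f = 64/Re = 0.3620
h_f = f(L/D)V²/(2g) = 0.3620·(4.24/0.02790)·0.754²/(2·9.81) = 1.594 m

h_f ≈ 1.59 m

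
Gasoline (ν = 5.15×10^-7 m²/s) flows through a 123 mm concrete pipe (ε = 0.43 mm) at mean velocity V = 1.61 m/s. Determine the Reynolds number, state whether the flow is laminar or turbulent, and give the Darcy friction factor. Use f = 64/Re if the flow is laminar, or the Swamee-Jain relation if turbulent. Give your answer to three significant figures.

Re ≈ 3.85×10^5; turbulent; f ≈ 0.0278

Re = VD/ν = 1.610·0.123/5.15×10^-7 = 3.85×10^5
Re > 4000 → turbulent; ε/D = 0.00350
Swamee-Jain: f = 0.02777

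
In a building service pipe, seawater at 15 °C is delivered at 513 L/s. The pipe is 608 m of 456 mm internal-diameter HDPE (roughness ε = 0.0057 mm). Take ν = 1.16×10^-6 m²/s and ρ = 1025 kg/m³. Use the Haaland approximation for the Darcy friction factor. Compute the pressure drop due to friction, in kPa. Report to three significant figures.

Δp ≈ 77.2 kPa

V = 4Q/(πD²) = 4·0.513/(π·0.456²) = 3.141 m/s
Re = VD/ν = 3.141·0.456/1.16×10^-6 = 1.23×10^6 → turbulent
ε/D = 0.0057/456 = 1.25×10^-5
Haaland: f = 0.01145
h_f = f(L/D)V²/(2g) = 0.01145·(608/0.456)·3.141²/(2·9.81) = 7.679 m
Δp = ρg·h_f = 1025·9.81·7.679 = 77.21 kPa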